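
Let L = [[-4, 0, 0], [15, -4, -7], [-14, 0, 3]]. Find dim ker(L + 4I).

L + 4I = [[0, 0, 0], [15, 0, -7], [-14, 0, 7]].
This matrix has rank 2, so its null space has dimension 3 − 2 = 1.

1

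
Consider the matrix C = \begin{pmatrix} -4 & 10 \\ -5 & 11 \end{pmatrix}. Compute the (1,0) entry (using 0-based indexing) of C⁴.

Characteristic polynomial: λ^2 - 7λ + 6 = (λ - 6)(λ - 1), so the eigenvalues are 1, 6.
λ=6: eigenvector (-1, -1).
λ=1: eigenvector (2, 1).
P = [[-1, 2], [-1, 1]], D = diag(6, 1), P⁻¹ = [[1, -2], [1, -1]].
C⁴ = P·diag(1296, 1)·P⁻¹ = [[-1294, 2590], [-1295, 2591]].
The requested entry is -1295.

-1295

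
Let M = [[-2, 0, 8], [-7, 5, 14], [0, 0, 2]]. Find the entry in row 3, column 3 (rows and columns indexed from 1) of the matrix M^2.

Characteristic polynomial: t^3 - 5t^2 - 4t + 20 = (t - 5)(t - 2)(t + 2), so the eigenvalues are -2, 2, 5.
t=-2: eigenvector (1, 1, 0).
t=5: eigenvector (0, 1, 0).
t=2: eigenvector (2, 0, 1).
P = [[1, 0, 2], [1, 1, 0], [0, 0, 1]], D = diag(-2, 5, 2), P⁻¹ = [[1, 0, -2], [-1, 1, 2], [0, 0, 1]].
M² = P·diag(4, 25, 4)·P⁻¹ = [[4, 0, 0], [-21, 25, 42], [0, 0, 4]].
The requested entry is 4.

4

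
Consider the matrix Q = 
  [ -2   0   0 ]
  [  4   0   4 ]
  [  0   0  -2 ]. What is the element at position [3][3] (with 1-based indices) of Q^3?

Characteristic polynomial: λ^3 + 4λ^2 + 4λ = λ(λ + 2)^2, so the eigenvalues are -2, -2, 0.
λ=0: eigenvector (0, 1, 0).
λ=-2: eigenvector (1, -4, 1).
λ=-2: eigenvector (0, -2, 1).
P = [[0, 1, 0], [1, -4, -2], [0, 1, 1]], D = diag(0, -2, -2), P⁻¹ = [[2, 1, 2], [1, 0, 0], [-1, 0, 1]].
Q³ = P·diag(0, -8, -8)·P⁻¹ = [[-8, 0, 0], [16, 0, 16], [0, 0, -8]].
The requested entry is -8.

-8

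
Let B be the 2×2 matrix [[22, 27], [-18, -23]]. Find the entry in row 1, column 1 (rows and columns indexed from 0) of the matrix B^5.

Characteristic polynomial: t^2 + t - 20 = (t - 4)(t + 5), so the eigenvalues are -5, 4.
t=4: eigenvector (3, -2).
t=-5: eigenvector (1, -1).
P = [[3, 1], [-2, -1]], D = diag(4, -5), P⁻¹ = [[1, 1], [-2, -3]].
B⁵ = P·diag(1024, -3125)·P⁻¹ = [[9322, 12447], [-8298, -11423]].
The requested entry is -11423.

-11423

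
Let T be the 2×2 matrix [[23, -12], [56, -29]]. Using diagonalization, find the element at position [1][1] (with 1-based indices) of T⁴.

-3743

Characteristic polynomial: λ^2 + 6λ + 5 = (λ + 1)(λ + 5), so the eigenvalues are -5, -1.
λ=-1: eigenvector (1, 2).
λ=-5: eigenvector (3, 7).
P = [[1, 3], [2, 7]], D = diag(-1, -5), P⁻¹ = [[7, -3], [-2, 1]].
T⁴ = P·diag(1, 625)·P⁻¹ = [[-3743, 1872], [-8736, 4369]].
The requested entry is -3743.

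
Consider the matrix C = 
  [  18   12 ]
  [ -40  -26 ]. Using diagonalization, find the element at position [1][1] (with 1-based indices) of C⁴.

-6384

Characteristic polynomial: r^2 + 8r + 12 = (r + 2)(r + 6), so the eigenvalues are -6, -2.
r=-6: eigenvector (1, -2).
r=-2: eigenvector (3, -5).
P = [[1, 3], [-2, -5]], D = diag(-6, -2), P⁻¹ = [[-5, -3], [2, 1]].
C⁴ = P·diag(1296, 16)·P⁻¹ = [[-6384, -3840], [12800, 7696]].
The requested entry is -6384.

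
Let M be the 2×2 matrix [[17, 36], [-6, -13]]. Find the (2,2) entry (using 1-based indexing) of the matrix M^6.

-31247

Characteristic polynomial: r^2 - 4r - 5 = (r - 5)(r + 1), so the eigenvalues are -1, 5.
r=-1: eigenvector (-2, 1).
r=5: eigenvector (-3, 1).
P = [[-2, -3], [1, 1]], D = diag(-1, 5), P⁻¹ = [[1, 3], [-1, -2]].
M⁶ = P·diag(1, 15625)·P⁻¹ = [[46873, 93744], [-15624, -31247]].
The requested entry is -31247.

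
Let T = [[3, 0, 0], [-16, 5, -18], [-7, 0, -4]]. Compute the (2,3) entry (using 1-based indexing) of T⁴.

Characteristic polynomial: λ^3 - 4λ^2 - 17λ + 60 = (λ - 5)(λ - 3)(λ + 4), so the eigenvalues are -4, 3, 5.
λ=3: eigenvector (1, -1, -1).
λ=5: eigenvector (0, 1, 0).
λ=-4: eigenvector (0, 2, 1).
P = [[1, 0, 0], [-1, 1, 2], [-1, 0, 1]], D = diag(3, 5, -4), P⁻¹ = [[1, 0, 0], [-1, 1, -2], [1, 0, 1]].
T⁴ = P·diag(81, 625, 256)·P⁻¹ = [[81, 0, 0], [-194, 625, -738], [175, 0, 256]].
The requested entry is -738.

-738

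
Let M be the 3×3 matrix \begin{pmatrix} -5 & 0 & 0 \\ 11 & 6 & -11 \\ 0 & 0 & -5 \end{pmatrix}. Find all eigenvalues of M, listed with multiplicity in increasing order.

Characteristic polynomial: p(r) = r^3 + 4r^2 - 35r - 150 = (r - 6)(r + 5)^2.
Roots (with multiplicity): -5, -5, 6.

-5, -5, 6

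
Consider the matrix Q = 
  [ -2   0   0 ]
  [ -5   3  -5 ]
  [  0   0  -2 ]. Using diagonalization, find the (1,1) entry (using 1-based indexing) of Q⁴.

16

Characteristic polynomial: λ^3 + λ^2 - 8λ - 12 = (λ - 3)(λ + 2)^2, so the eigenvalues are -2, -2, 3.
λ=3: eigenvector (0, 1, 0).
λ=-2: eigenvector (1, 1, 0).
λ=-2: eigenvector (0, 1, 1).
P = [[0, 1, 0], [1, 1, 1], [0, 0, 1]], D = diag(3, -2, -2), P⁻¹ = [[-1, 1, -1], [1, 0, 0], [0, 0, 1]].
Q⁴ = P·diag(81, 16, 16)·P⁻¹ = [[16, 0, 0], [-65, 81, -65], [0, 0, 16]].
The requested entry is 16.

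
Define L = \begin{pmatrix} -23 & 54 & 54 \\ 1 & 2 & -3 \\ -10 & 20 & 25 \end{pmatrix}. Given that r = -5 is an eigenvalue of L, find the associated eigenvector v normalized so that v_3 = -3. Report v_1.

-9

L + 5I = [[-18, 54, 54], [1, 7, -3], [-10, 20, 30]].
Solving (L + 5I)v = 0 gives the eigenspace spanned by (-9, 0, -3).
With v_3 = -3, v = (-9, 0, -3), so v_1 = -9.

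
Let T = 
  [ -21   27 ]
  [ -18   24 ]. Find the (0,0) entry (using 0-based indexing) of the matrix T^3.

-513

Characteristic polynomial: s^2 - 3s - 18 = (s - 6)(s + 3), so the eigenvalues are -3, 6.
s=-3: eigenvector (-3, -2).
s=6: eigenvector (1, 1).
P = [[-3, 1], [-2, 1]], D = diag(-3, 6), P⁻¹ = [[-1, 1], [-2, 3]].
T³ = P·diag(-27, 216)·P⁻¹ = [[-513, 729], [-486, 702]].
The requested entry is -513.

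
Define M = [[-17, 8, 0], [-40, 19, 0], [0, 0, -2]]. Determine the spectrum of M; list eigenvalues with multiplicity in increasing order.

-2, -1, 3

Characteristic polynomial: p(r) = r^3 - 7r - 6 = (r - 3)(r + 1)(r + 2).
Roots (with multiplicity): -2, -1, 3.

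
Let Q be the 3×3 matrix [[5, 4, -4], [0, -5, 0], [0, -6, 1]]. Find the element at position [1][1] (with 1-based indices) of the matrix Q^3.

Characteristic polynomial: μ^3 - μ^2 - 25μ + 25 = (μ - 5)(μ - 1)(μ + 5), so the eigenvalues are -5, 1, 5.
μ=5: eigenvector (1, 0, 0).
μ=-5: eigenvector (0, 1, 1).
μ=1: eigenvector (1, 0, 1).
P = [[1, 0, 1], [0, 1, 0], [0, 1, 1]], D = diag(5, -5, 1), P⁻¹ = [[1, 1, -1], [0, 1, 0], [0, -1, 1]].
Q³ = P·diag(125, -125, 1)·P⁻¹ = [[125, 124, -124], [0, -125, 0], [0, -126, 1]].
The requested entry is 125.

125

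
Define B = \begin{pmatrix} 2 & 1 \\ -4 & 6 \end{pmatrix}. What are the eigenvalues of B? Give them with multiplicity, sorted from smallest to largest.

Characteristic polynomial: p(r) = r^2 - 8r + 16 = (r - 4)^2.
Roots (with multiplicity): 4, 4.

4, 4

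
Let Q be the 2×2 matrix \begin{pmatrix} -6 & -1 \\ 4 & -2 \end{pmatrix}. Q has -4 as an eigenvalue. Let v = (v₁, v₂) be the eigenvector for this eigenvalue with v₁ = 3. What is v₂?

Q + 4I = [[-2, -1], [4, 2]].
Solving (Q + 4I)v = 0 gives the eigenspace spanned by (3, -6).
With v₁ = 3, v = (3, -6), so v₂ = -6.

-6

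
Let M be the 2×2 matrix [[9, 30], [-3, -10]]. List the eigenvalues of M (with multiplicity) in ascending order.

Characteristic polynomial: p(μ) = μ^2 + μ = μ(μ + 1).
Roots (with multiplicity): -1, 0.

-1, 0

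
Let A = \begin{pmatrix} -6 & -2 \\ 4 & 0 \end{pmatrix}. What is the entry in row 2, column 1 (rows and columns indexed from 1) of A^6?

Characteristic polynomial: μ^2 + 6μ + 8 = (μ + 2)(μ + 4), so the eigenvalues are -4, -2.
μ=-2: eigenvector (-1, 2).
μ=-4: eigenvector (-1, 1).
P = [[-1, -1], [2, 1]], D = diag(-2, -4), P⁻¹ = [[1, 1], [-2, -1]].
A⁶ = P·diag(64, 4096)·P⁻¹ = [[8128, 4032], [-8064, -3968]].
The requested entry is -8064.

-8064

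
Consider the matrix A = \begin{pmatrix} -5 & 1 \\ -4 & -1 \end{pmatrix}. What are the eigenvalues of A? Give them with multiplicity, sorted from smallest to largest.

Characteristic polynomial: p(μ) = μ^2 + 6μ + 9 = (μ + 3)^2.
Roots (with multiplicity): -3, -3.

-3, -3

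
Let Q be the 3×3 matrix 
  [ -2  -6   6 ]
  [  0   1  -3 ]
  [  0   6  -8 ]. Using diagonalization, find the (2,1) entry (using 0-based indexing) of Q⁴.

Characteristic polynomial: r^3 + 9r^2 + 24r + 20 = (r + 2)^2(r + 5), so the eigenvalues are -5, -2, -2.
r=-5: eigenvector (-2, 1, 2).
r=-2: eigenvector (1, 0, 0).
r=-2: eigenvector (2, -1, -1).
P = [[-2, 1, 2], [1, 0, -1], [2, 0, -1]], D = diag(-5, -2, -2), P⁻¹ = [[0, -1, 1], [1, 2, 0], [0, -2, 1]].
Q⁴ = P·diag(625, 16, 16)·P⁻¹ = [[16, 1218, -1218], [0, -593, 609], [0, -1218, 1234]].
The requested entry is -1218.

-1218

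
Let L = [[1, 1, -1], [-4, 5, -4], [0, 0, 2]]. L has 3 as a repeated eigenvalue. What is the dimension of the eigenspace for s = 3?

L − 3I = [[-2, 1, -1], [-4, 2, -4], [0, 0, -1]].
This matrix has rank 2, so its null space has dimension 3 − 2 = 1.

1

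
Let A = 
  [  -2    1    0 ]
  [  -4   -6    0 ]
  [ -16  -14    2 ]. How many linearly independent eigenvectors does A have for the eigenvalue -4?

1

A + 4I = [[2, 1, 0], [-4, -2, 0], [-16, -14, 6]].
This matrix has rank 2, so its null space has dimension 3 − 2 = 1.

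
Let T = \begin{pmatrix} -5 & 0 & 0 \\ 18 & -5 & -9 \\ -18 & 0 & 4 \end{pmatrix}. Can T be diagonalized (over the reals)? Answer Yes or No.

Characteristic polynomial: p(μ) = μ^3 + 6μ^2 - 15μ - 100 = (μ - 4)(μ + 5)^2.
μ = -5 has algebraic multiplicity 2; rank(T + 5I) = 1, so geometric multiplicity = 2.
Every eigenvalue has geometric = algebraic multiplicity, so T is diagonalizable.

Yes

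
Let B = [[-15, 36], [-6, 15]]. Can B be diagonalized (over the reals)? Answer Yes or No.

Characteristic polynomial: p(t) = t^2 - 9 = (t - 3)(t + 3).
All 2 eigenvalues are distinct, so B is diagonalizable.

Yes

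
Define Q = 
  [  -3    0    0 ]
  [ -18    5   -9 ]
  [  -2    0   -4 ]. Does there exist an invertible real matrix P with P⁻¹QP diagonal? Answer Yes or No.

Yes

Characteristic polynomial: p(r) = r^3 + 2r^2 - 23r - 60 = (r - 5)(r + 3)(r + 4).
All 3 eigenvalues are distinct, so Q is diagonalizable.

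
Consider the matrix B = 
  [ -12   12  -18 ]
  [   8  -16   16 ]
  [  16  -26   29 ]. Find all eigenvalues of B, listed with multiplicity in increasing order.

-3, 0, 4

Characteristic polynomial: p(r) = r^3 - r^2 - 12r = r(r - 4)(r + 3).
Roots (with multiplicity): -3, 0, 4.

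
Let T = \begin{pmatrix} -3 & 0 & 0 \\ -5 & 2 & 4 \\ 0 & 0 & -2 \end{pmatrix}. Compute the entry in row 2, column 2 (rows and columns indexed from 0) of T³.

-8

Characteristic polynomial: μ^3 + 3μ^2 - 4μ - 12 = (μ - 2)(μ + 2)(μ + 3), so the eigenvalues are -3, -2, 2.
μ=-3: eigenvector (1, 1, 0).
μ=2: eigenvector (0, 1, 0).
μ=-2: eigenvector (0, -1, 1).
P = [[1, 0, 0], [1, 1, -1], [0, 0, 1]], D = diag(-3, 2, -2), P⁻¹ = [[1, 0, 0], [-1, 1, 1], [0, 0, 1]].
T³ = P·diag(-27, 8, -8)·P⁻¹ = [[-27, 0, 0], [-35, 8, 16], [0, 0, -8]].
The requested entry is -8.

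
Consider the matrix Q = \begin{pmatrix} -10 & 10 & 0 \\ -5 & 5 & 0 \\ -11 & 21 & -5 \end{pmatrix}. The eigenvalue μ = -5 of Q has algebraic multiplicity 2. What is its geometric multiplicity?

Q + 5I = [[-5, 10, 0], [-5, 10, 0], [-11, 21, 0]].
This matrix has rank 2, so its null space has dimension 3 − 2 = 1.

1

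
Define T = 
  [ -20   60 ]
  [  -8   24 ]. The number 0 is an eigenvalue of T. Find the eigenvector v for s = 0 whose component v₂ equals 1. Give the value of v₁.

T = [[-20, 60], [-8, 24]].
Solving (T)v = 0 gives the eigenspace spanned by (3, 1).
With v₂ = 1, v = (3, 1), so v₁ = 3.

3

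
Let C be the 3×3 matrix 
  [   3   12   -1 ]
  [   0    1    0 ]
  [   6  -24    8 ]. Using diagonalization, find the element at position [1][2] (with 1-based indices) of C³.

372

Characteristic polynomial: λ^3 - 12λ^2 + 41λ - 30 = (λ - 6)(λ - 5)(λ - 1), so the eigenvalues are 1, 5, 6.
λ=5: eigenvector (1, 0, -2).
λ=1: eigenvector (-3, 1, 6).
λ=6: eigenvector (-1, 0, 3).
P = [[1, -3, -1], [0, 1, 0], [-2, 6, 3]], D = diag(5, 1, 6), P⁻¹ = [[3, 3, 1], [0, 1, 0], [2, 0, 1]].
C³ = P·diag(125, 1, 216)·P⁻¹ = [[-57, 372, -91], [0, 1, 0], [546, -744, 398]].
The requested entry is 372.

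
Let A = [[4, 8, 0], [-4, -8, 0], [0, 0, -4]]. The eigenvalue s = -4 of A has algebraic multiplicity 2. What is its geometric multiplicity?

2

A + 4I = [[8, 8, 0], [-4, -4, 0], [0, 0, 0]].
This matrix has rank 1, so its null space has dimension 3 − 1 = 2.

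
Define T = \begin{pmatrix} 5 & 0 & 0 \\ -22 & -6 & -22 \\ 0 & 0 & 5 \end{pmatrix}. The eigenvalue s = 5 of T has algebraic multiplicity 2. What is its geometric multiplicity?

2

T − 5I = [[0, 0, 0], [-22, -11, -22], [0, 0, 0]].
This matrix has rank 1, so its null space has dimension 3 − 1 = 2.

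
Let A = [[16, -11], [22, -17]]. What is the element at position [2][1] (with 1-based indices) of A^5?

21802

Characteristic polynomial: λ^2 + λ - 30 = (λ - 5)(λ + 6), so the eigenvalues are -6, 5.
λ=-6: eigenvector (1, 2).
λ=5: eigenvector (-1, -1).
P = [[1, -1], [2, -1]], D = diag(-6, 5), P⁻¹ = [[-1, 1], [-2, 1]].
A⁵ = P·diag(-7776, 3125)·P⁻¹ = [[14026, -10901], [21802, -18677]].
The requested entry is 21802.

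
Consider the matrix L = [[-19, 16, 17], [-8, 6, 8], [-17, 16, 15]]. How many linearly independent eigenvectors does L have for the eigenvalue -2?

1

L + 2I = [[-17, 16, 17], [-8, 8, 8], [-17, 16, 17]].
This matrix has rank 2, so its null space has dimension 3 − 2 = 1.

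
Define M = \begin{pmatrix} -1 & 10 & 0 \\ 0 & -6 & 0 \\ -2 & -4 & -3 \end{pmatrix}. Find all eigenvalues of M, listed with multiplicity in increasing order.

Characteristic polynomial: p(r) = r^3 + 10r^2 + 27r + 18 = (r + 1)(r + 3)(r + 6).
Roots (with multiplicity): -6, -3, -1.

-6, -3, -1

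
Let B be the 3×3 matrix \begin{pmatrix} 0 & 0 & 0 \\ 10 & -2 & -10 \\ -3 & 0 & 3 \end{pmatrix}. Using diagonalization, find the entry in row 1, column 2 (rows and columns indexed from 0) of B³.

Characteristic polynomial: μ^3 - μ^2 - 6μ = μ(μ - 3)(μ + 2), so the eigenvalues are -2, 0, 3.
μ=0: eigenvector (1, 0, 1).
μ=-2: eigenvector (0, 1, 0).
μ=3: eigenvector (0, 2, -1).
P = [[1, 0, 0], [0, 1, 2], [1, 0, -1]], D = diag(0, -2, 3), P⁻¹ = [[1, 0, 0], [-2, 1, 2], [1, 0, -1]].
B³ = P·diag(0, -8, 27)·P⁻¹ = [[0, 0, 0], [70, -8, -70], [-27, 0, 27]].
The requested entry is -70.

-70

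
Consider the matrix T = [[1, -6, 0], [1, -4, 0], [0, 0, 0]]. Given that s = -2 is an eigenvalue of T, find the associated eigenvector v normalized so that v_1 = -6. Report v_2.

-3

T + 2I = [[3, -6, 0], [1, -2, 0], [0, 0, 2]].
Solving (T + 2I)v = 0 gives the eigenspace spanned by (-6, -3, 0).
With v_1 = -6, v = (-6, -3, 0), so v_2 = -3.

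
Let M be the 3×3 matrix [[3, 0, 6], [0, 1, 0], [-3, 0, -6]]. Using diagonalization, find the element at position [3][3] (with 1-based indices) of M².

18

Characteristic polynomial: s^3 + 2s^2 - 3s = s(s - 1)(s + 3), so the eigenvalues are -3, 0, 1.
s=-3: eigenvector (-1, 0, 1).
s=1: eigenvector (0, 1, 0).
s=0: eigenvector (-2, 0, 1).
P = [[-1, 0, -2], [0, 1, 0], [1, 0, 1]], D = diag(-3, 1, 0), P⁻¹ = [[1, 0, 2], [0, 1, 0], [-1, 0, -1]].
M² = P·diag(9, 1, 0)·P⁻¹ = [[-9, 0, -18], [0, 1, 0], [9, 0, 18]].
The requested entry is 18.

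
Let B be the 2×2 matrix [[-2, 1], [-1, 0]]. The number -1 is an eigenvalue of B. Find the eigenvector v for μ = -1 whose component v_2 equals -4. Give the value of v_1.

-4

B + 1I = [[-1, 1], [-1, 1]].
Solving (B + 1I)v = 0 gives the eigenspace spanned by (-4, -4).
With v_2 = -4, v = (-4, -4), so v_1 = -4.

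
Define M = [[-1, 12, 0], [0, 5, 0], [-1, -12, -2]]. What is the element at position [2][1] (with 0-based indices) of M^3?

Characteristic polynomial: t^3 - 2t^2 - 13t - 10 = (t - 5)(t + 1)(t + 2), so the eigenvalues are -2, -1, 5.
t=-1: eigenvector (1, 0, -1).
t=-2: eigenvector (0, 0, 1).
t=5: eigenvector (2, 1, -2).
P = [[1, 0, 2], [0, 0, 1], [-1, 1, -2]], D = diag(-1, -2, 5), P⁻¹ = [[1, -2, 0], [1, 0, 1], [0, 1, 0]].
M³ = P·diag(-1, -8, 125)·P⁻¹ = [[-1, 252, 0], [0, 125, 0], [-7, -252, -8]].
The requested entry is -252.

-252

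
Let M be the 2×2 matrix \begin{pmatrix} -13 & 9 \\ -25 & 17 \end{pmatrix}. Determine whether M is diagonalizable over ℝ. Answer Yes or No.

No

Characteristic polynomial: p(s) = s^2 - 4s + 4 = (s - 2)^2.
s = 2 has algebraic multiplicity 2; rank(M − 2I) = 1, so geometric multiplicity = 1.
Geometric multiplicity < algebraic multiplicity, so M is not diagonalizable.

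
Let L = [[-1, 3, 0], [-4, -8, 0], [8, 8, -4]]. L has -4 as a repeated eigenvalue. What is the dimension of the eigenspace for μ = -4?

2

L + 4I = [[3, 3, 0], [-4, -4, 0], [8, 8, 0]].
This matrix has rank 1, so its null space has dimension 3 − 1 = 2.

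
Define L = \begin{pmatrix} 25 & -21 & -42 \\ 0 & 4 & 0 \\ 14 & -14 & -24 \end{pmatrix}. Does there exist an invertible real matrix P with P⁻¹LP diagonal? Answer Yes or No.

Yes

Characteristic polynomial: p(s) = s^3 - 5s^2 - 8s + 48 = (s - 4)^2(s + 3).
s = 4 has algebraic multiplicity 2; rank(L − 4I) = 1, so geometric multiplicity = 2.
Every eigenvalue has geometric = algebraic multiplicity, so L is diagonalizable.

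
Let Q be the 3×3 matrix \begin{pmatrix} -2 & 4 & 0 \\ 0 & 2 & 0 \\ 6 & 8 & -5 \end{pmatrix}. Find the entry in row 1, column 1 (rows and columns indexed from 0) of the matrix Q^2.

4

Characteristic polynomial: t^3 + 5t^2 - 4t - 20 = (t - 2)(t + 2)(t + 5), so the eigenvalues are -5, -2, 2.
t=-2: eigenvector (1, 0, 2).
t=2: eigenvector (1, 1, 2).
t=-5: eigenvector (0, 0, 1).
P = [[1, 1, 0], [0, 1, 0], [2, 2, 1]], D = diag(-2, 2, -5), P⁻¹ = [[1, -1, 0], [0, 1, 0], [-2, 0, 1]].
Q² = P·diag(4, 4, 25)·P⁻¹ = [[4, 0, 0], [0, 4, 0], [-42, 0, 25]].
The requested entry is 4.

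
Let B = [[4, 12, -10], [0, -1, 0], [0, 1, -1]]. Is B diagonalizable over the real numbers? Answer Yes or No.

No

Characteristic polynomial: p(s) = s^3 - 2s^2 - 7s - 4 = (s - 4)(s + 1)^2.
s = -1 has algebraic multiplicity 2; rank(B + 1I) = 2, so geometric multiplicity = 1.
Geometric multiplicity < algebraic multiplicity, so B is not diagonalizable.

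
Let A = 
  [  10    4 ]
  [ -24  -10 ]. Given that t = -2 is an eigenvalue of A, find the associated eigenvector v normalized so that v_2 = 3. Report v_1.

A + 2I = [[12, 4], [-24, -8]].
Solving (A + 2I)v = 0 gives the eigenspace spanned by (-1, 3).
With v_2 = 3, v = (-1, 3), so v_1 = -1.

-1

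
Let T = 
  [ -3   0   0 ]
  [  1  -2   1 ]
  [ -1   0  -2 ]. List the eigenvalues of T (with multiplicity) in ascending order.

Characteristic polynomial: p(λ) = λ^3 + 7λ^2 + 16λ + 12 = (λ + 2)^2(λ + 3).
Roots (with multiplicity): -3, -2, -2.

-3, -2, -2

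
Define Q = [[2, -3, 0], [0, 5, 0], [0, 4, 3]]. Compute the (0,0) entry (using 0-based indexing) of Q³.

Characteristic polynomial: λ^3 - 10λ^2 + 31λ - 30 = (λ - 5)(λ - 3)(λ - 2), so the eigenvalues are 2, 3, 5.
λ=3: eigenvector (0, 0, 1).
λ=5: eigenvector (-1, 1, 2).
λ=2: eigenvector (1, 0, 0).
P = [[0, -1, 1], [0, 1, 0], [1, 2, 0]], D = diag(3, 5, 2), P⁻¹ = [[0, -2, 1], [0, 1, 0], [1, 1, 0]].
Q³ = P·diag(27, 125, 8)·P⁻¹ = [[8, -117, 0], [0, 125, 0], [0, 196, 27]].
The requested entry is 8.

8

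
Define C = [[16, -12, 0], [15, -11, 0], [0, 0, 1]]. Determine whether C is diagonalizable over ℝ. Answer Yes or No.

Characteristic polynomial: p(s) = s^3 - 6s^2 + 9s - 4 = (s - 4)(s - 1)^2.
s = 1 has algebraic multiplicity 2; rank(C − 1I) = 1, so geometric multiplicity = 2.
Every eigenvalue has geometric = algebraic multiplicity, so C is diagonalizable.

Yes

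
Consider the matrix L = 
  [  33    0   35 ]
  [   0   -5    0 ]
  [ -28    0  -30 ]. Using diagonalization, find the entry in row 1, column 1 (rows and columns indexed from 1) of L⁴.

Characteristic polynomial: r^3 + 2r^2 - 25r - 50 = (r - 5)(r + 2)(r + 5), so the eigenvalues are -5, -2, 5.
r=5: eigenvector (-5, 0, 4).
r=-5: eigenvector (0, 1, 0).
r=-2: eigenvector (-1, 0, 1).
P = [[-5, 0, -1], [0, 1, 0], [4, 0, 1]], D = diag(5, -5, -2), P⁻¹ = [[-1, 0, -1], [0, 1, 0], [4, 0, 5]].
L⁴ = P·diag(625, 625, 16)·P⁻¹ = [[3061, 0, 3045], [0, 625, 0], [-2436, 0, -2420]].
The requested entry is 3061.

3061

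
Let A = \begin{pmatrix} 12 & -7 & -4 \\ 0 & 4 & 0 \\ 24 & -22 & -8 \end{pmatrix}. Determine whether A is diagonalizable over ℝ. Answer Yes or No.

No

Characteristic polynomial: p(λ) = λ^3 - 8λ^2 + 16λ = λ(λ - 4)^2.
λ = 4 has algebraic multiplicity 2; rank(A − 4I) = 2, so geometric multiplicity = 1.
Geometric multiplicity < algebraic multiplicity, so A is not diagonalizable.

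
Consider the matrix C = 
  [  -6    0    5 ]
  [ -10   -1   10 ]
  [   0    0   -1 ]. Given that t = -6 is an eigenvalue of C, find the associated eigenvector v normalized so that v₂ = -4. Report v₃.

C + 6I = [[0, 0, 5], [-10, 5, 10], [0, 0, 5]].
Solving (C + 6I)v = 0 gives the eigenspace spanned by (-2, -4, 0).
With v₂ = -4, v = (-2, -4, 0), so v₃ = 0.

0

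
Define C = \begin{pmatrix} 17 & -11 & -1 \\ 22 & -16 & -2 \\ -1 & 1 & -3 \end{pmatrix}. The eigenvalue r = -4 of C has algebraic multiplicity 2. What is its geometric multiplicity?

C + 4I = [[21, -11, -1], [22, -12, -2], [-1, 1, 1]].
This matrix has rank 2, so its null space has dimension 3 − 2 = 1.

1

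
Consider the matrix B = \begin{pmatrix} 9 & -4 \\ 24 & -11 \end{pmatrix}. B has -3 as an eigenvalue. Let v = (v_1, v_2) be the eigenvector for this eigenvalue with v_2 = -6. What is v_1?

-2

B + 3I = [[12, -4], [24, -8]].
Solving (B + 3I)v = 0 gives the eigenspace spanned by (-2, -6).
With v_2 = -6, v = (-2, -6), so v_1 = -2.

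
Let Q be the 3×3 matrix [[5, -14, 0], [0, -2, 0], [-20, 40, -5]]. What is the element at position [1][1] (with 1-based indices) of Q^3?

Characteristic polynomial: λ^3 + 2λ^2 - 25λ - 50 = (λ - 5)(λ + 2)(λ + 5), so the eigenvalues are -5, -2, 5.
λ=5: eigenvector (1, 0, -2).
λ=-2: eigenvector (2, 1, 0).
λ=-5: eigenvector (0, 0, 1).
P = [[1, 2, 0], [0, 1, 0], [-2, 0, 1]], D = diag(5, -2, -5), P⁻¹ = [[1, -2, 0], [0, 1, 0], [2, -4, 1]].
Q³ = P·diag(125, -8, -125)·P⁻¹ = [[125, -266, 0], [0, -8, 0], [-500, 1000, -125]].
The requested entry is 125.

125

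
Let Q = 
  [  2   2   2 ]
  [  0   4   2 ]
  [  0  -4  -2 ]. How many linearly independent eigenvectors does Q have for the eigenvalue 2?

Q − 2I = [[0, 2, 2], [0, 2, 2], [0, -4, -4]].
This matrix has rank 1, so its null space has dimension 3 − 1 = 2.

2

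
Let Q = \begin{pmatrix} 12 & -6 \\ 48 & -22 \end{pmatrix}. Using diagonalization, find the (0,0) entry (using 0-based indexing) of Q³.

1152

Characteristic polynomial: s^2 + 10s + 24 = (s + 4)(s + 6), so the eigenvalues are -6, -4.
s=-6: eigenvector (1, 3).
s=-4: eigenvector (-3, -8).
P = [[1, -3], [3, -8]], D = diag(-6, -4), P⁻¹ = [[-8, 3], [-3, 1]].
Q³ = P·diag(-216, -64)·P⁻¹ = [[1152, -456], [3648, -1432]].
The requested entry is 1152.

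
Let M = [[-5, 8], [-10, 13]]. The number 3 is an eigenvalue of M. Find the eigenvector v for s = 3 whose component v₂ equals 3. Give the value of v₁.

M − 3I = [[-8, 8], [-10, 10]].
Solving (M − 3I)v = 0 gives the eigenspace spanned by (3, 3).
With v₂ = 3, v = (3, 3), so v₁ = 3.

3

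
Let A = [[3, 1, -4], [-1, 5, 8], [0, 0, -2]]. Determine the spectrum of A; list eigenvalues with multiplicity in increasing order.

-2, 4, 4

Characteristic polynomial: p(r) = r^3 - 6r^2 + 32 = (r - 4)^2(r + 2).
Roots (with multiplicity): -2, 4, 4.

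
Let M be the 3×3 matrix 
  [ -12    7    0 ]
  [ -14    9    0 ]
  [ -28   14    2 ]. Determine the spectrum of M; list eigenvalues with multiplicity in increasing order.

Characteristic polynomial: p(μ) = μ^3 + μ^2 - 16μ + 20 = (μ - 2)^2(μ + 5).
Roots (with multiplicity): -5, 2, 2.

-5, 2, 2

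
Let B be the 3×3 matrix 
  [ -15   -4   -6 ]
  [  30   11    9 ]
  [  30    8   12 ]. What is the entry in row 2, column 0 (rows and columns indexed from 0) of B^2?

Characteristic polynomial: r^3 - 8r^2 + 15r = r(r - 5)(r - 3), so the eigenvalues are 0, 3, 5.
r=0: eigenvector (2, -3, -3).
r=3: eigenvector (2, -3, -4).
r=5: eigenvector (1, -2, -2).
P = [[2, 2, 1], [-3, -3, -2], [-3, -4, -2]], D = diag(0, 3, 5), P⁻¹ = [[2, 0, 1], [0, 1, -1], [-3, -2, 0]].
B² = P·diag(0, 9, 25)·P⁻¹ = [[-75, -32, -18], [150, 73, 27], [150, 64, 36]].
The requested entry is 150.

150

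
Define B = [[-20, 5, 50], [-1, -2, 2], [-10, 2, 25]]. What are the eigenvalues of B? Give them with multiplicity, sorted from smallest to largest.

Characteristic polynomial: p(μ) = μ^3 - 3μ^2 - 9μ - 5 = (μ - 5)(μ + 1)^2.
Roots (with multiplicity): -1, -1, 5.

-1, -1, 5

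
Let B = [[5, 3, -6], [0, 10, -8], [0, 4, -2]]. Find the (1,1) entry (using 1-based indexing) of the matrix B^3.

125

Characteristic polynomial: t^3 - 13t^2 + 52t - 60 = (t - 6)(t - 5)(t - 2), so the eigenvalues are 2, 5, 6.
t=6: eigenvector (0, 2, 1).
t=5: eigenvector (1, 0, 0).
t=2: eigenvector (1, 1, 1).
P = [[0, 1, 1], [2, 0, 1], [1, 0, 1]], D = diag(6, 5, 2), P⁻¹ = [[0, 1, -1], [1, 1, -2], [0, -1, 2]].
B³ = P·diag(216, 125, 8)·P⁻¹ = [[125, 117, -234], [0, 424, -416], [0, 208, -200]].
The requested entry is 125.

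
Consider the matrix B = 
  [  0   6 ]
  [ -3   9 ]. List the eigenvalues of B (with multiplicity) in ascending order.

3, 6

Characteristic polynomial: p(s) = s^2 - 9s + 18 = (s - 6)(s - 3).
Roots (with multiplicity): 3, 6.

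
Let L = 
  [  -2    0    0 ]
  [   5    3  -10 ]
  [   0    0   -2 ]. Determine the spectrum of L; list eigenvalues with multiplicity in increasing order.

-2, -2, 3

Characteristic polynomial: p(r) = r^3 + r^2 - 8r - 12 = (r - 3)(r + 2)^2.
Roots (with multiplicity): -2, -2, 3.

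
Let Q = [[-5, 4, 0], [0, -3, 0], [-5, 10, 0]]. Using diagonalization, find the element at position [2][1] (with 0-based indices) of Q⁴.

-1250

Characteristic polynomial: r^3 + 8r^2 + 15r = r(r + 3)(r + 5), so the eigenvalues are -5, -3, 0.
r=-5: eigenvector (1, 0, 1).
r=0: eigenvector (0, 0, 1).
r=-3: eigenvector (2, 1, 0).
P = [[1, 0, 2], [0, 0, 1], [1, 1, 0]], D = diag(-5, 0, -3), P⁻¹ = [[1, -2, 0], [-1, 2, 1], [0, 1, 0]].
Q⁴ = P·diag(625, 0, 81)·P⁻¹ = [[625, -1088, 0], [0, 81, 0], [625, -1250, 0]].
The requested entry is -1250.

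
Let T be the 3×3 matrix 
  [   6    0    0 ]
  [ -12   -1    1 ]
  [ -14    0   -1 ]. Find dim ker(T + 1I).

T + 1I = [[7, 0, 0], [-12, 0, 1], [-14, 0, 0]].
This matrix has rank 2, so its null space has dimension 3 − 2 = 1.

1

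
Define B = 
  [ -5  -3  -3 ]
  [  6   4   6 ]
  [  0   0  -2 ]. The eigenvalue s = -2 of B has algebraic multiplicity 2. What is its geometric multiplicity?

2

B + 2I = [[-3, -3, -3], [6, 6, 6], [0, 0, 0]].
This matrix has rank 1, so its null space has dimension 3 − 1 = 2.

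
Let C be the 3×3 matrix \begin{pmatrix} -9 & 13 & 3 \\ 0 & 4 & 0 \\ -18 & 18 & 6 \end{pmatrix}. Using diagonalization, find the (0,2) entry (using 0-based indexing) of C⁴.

-81

Characteristic polynomial: s^3 - s^2 - 12s = s(s - 4)(s + 3), so the eigenvalues are -3, 0, 4.
s=0: eigenvector (1, 0, 3).
s=4: eigenvector (1, 1, 0).
s=-3: eigenvector (-1, 0, -2).
P = [[1, 1, -1], [0, 1, 0], [3, 0, -2]], D = diag(0, 4, -3), P⁻¹ = [[-2, 2, 1], [0, 1, 0], [-3, 3, 1]].
C⁴ = P·diag(0, 256, 81)·P⁻¹ = [[243, 13, -81], [0, 256, 0], [486, -486, -162]].
The requested entry is -81.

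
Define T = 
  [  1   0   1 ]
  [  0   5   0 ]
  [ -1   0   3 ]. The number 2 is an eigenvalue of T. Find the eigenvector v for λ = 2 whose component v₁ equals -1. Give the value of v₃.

T − 2I = [[-1, 0, 1], [0, 3, 0], [-1, 0, 1]].
Solving (T − 2I)v = 0 gives the eigenspace spanned by (-1, 0, -1).
With v₁ = -1, v = (-1, 0, -1), so v₃ = -1.

-1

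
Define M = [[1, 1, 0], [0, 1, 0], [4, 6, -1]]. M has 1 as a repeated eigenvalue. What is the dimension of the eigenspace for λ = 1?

1

M − 1I = [[0, 1, 0], [0, 0, 0], [4, 6, -2]].
This matrix has rank 2, so its null space has dimension 3 − 2 = 1.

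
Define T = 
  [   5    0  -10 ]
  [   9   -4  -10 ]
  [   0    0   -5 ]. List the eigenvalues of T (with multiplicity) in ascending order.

-5, -4, 5

Characteristic polynomial: p(μ) = μ^3 + 4μ^2 - 25μ - 100 = (μ - 5)(μ + 4)(μ + 5).
Roots (with multiplicity): -5, -4, 5.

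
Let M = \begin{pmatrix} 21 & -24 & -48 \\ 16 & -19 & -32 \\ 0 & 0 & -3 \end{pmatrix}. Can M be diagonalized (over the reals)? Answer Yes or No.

Characteristic polynomial: p(λ) = λ^3 + λ^2 - 21λ - 45 = (λ - 5)(λ + 3)^2.
λ = -3 has algebraic multiplicity 2; rank(M + 3I) = 1, so geometric multiplicity = 2.
Every eigenvalue has geometric = algebraic multiplicity, so M is diagonalizable.

Yes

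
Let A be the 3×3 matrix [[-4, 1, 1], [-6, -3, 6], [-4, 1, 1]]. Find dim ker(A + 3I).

A + 3I = [[-1, 1, 1], [-6, 0, 6], [-4, 1, 4]].
This matrix has rank 2, so its null space has dimension 3 − 2 = 1.

1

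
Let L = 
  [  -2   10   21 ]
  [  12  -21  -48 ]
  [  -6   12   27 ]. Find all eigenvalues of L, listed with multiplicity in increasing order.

0, 1, 3

Characteristic polynomial: p(μ) = μ^3 - 4μ^2 + 3μ = μ(μ - 3)(μ - 1).
Roots (with multiplicity): 0, 1, 3.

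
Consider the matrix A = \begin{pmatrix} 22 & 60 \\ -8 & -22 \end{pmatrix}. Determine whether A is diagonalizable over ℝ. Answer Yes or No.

Characteristic polynomial: p(s) = s^2 - 4 = (s - 2)(s + 2).
All 2 eigenvalues are distinct, so A is diagonalizable.

Yes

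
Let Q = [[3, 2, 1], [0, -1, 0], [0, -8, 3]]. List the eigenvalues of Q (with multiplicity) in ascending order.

Characteristic polynomial: p(t) = t^3 - 5t^2 + 3t + 9 = (t - 3)^2(t + 1).
Roots (with multiplicity): -1, 3, 3.

-1, 3, 3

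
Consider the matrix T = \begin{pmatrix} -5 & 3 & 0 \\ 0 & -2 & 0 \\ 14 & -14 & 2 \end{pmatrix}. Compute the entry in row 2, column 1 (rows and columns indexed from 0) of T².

42

Characteristic polynomial: r^3 + 5r^2 - 4r - 20 = (r - 2)(r + 2)(r + 5), so the eigenvalues are -5, -2, 2.
r=-5: eigenvector (1, 0, -2).
r=-2: eigenvector (1, 1, 0).
r=2: eigenvector (0, 0, 1).
P = [[1, 1, 0], [0, 1, 0], [-2, 0, 1]], D = diag(-5, -2, 2), P⁻¹ = [[1, -1, 0], [0, 1, 0], [2, -2, 1]].
T² = P·diag(25, 4, 4)·P⁻¹ = [[25, -21, 0], [0, 4, 0], [-42, 42, 4]].
The requested entry is 42.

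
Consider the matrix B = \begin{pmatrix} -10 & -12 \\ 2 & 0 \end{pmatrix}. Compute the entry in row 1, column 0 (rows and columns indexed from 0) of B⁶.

Characteristic polynomial: μ^2 + 10μ + 24 = (μ + 4)(μ + 6), so the eigenvalues are -6, -4.
μ=-4: eigenvector (-2, 1).
μ=-6: eigenvector (-3, 1).
P = [[-2, -3], [1, 1]], D = diag(-4, -6), P⁻¹ = [[1, 3], [-1, -2]].
B⁶ = P·diag(4096, 46656)·P⁻¹ = [[131776, 255360], [-42560, -81024]].
The requested entry is -42560.

-42560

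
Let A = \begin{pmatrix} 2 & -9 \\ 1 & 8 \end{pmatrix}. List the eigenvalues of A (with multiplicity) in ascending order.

Characteristic polynomial: p(r) = r^2 - 10r + 25 = (r - 5)^2.
Roots (with multiplicity): 5, 5.

5, 5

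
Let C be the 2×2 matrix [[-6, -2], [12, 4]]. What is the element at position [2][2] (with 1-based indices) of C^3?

Characteristic polynomial: t^2 + 2t = t(t + 2), so the eigenvalues are -2, 0.
t=0: eigenvector (-1, 3).
t=-2: eigenvector (1, -2).
P = [[-1, 1], [3, -2]], D = diag(0, -2), P⁻¹ = [[2, 1], [3, 1]].
C³ = P·diag(0, -8)·P⁻¹ = [[-24, -8], [48, 16]].
The requested entry is 16.

16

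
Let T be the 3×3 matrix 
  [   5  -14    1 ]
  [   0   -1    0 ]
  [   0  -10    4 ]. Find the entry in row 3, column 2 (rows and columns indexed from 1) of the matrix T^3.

Characteristic polynomial: r^3 - 8r^2 + 11r + 20 = (r - 5)(r - 4)(r + 1), so the eigenvalues are -1, 4, 5.
r=5: eigenvector (1, 0, 0).
r=4: eigenvector (-1, 0, 1).
r=-1: eigenvector (2, 1, 2).
P = [[1, -1, 2], [0, 0, 1], [0, 1, 2]], D = diag(5, 4, -1), P⁻¹ = [[1, -4, 1], [0, -2, 1], [0, 1, 0]].
T³ = P·diag(125, 64, -1)·P⁻¹ = [[125, -374, 61], [0, -1, 0], [0, -130, 64]].
The requested entry is -130.

-130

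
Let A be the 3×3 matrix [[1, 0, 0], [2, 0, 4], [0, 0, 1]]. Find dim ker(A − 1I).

2

A − 1I = [[0, 0, 0], [2, -1, 4], [0, 0, 0]].
This matrix has rank 1, so its null space has dimension 3 − 1 = 2.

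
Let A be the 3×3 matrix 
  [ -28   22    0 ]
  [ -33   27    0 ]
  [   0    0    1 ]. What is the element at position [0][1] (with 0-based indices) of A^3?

Characteristic polynomial: s^3 - 31s + 30 = (s - 5)(s - 1)(s + 6), so the eigenvalues are -6, 1, 5.
s=-6: eigenvector (1, 1, 0).
s=1: eigenvector (0, 0, 1).
s=5: eigenvector (2, 3, 0).
P = [[1, 0, 2], [1, 0, 3], [0, 1, 0]], D = diag(-6, 1, 5), P⁻¹ = [[3, -2, 0], [0, 0, 1], [-1, 1, 0]].
A³ = P·diag(-216, 1, 125)·P⁻¹ = [[-898, 682, 0], [-1023, 807, 0], [0, 0, 1]].
The requested entry is 682.

682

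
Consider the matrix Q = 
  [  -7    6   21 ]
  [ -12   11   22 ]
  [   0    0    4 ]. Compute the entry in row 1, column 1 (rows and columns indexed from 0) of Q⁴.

1249

Characteristic polynomial: λ^3 - 8λ^2 + 11λ + 20 = (λ - 5)(λ - 4)(λ + 1), so the eigenvalues are -1, 4, 5.
λ=5: eigenvector (-1, -2, 0).
λ=-1: eigenvector (1, 1, 0).
λ=4: eigenvector (3, 2, 1).
P = [[-1, 1, 3], [-2, 1, 2], [0, 0, 1]], D = diag(5, -1, 4), P⁻¹ = [[1, -1, -1], [2, -1, -4], [0, 0, 1]].
Q⁴ = P·diag(625, 1, 256)·P⁻¹ = [[-623, 624, 1389], [-1248, 1249, 1758], [0, 0, 256]].
The requested entry is 1249.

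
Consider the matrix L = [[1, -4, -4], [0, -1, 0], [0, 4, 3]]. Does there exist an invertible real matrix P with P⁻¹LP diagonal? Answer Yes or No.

Characteristic polynomial: p(λ) = λ^3 - 3λ^2 - λ + 3 = (λ - 3)(λ - 1)(λ + 1).
All 3 eigenvalues are distinct, so L is diagonalizable.

Yes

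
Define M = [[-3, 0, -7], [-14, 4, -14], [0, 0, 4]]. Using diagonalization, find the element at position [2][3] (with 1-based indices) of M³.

Characteristic polynomial: r^3 - 5r^2 - 8r + 48 = (r - 4)^2(r + 3), so the eigenvalues are -3, 4, 4.
r=-3: eigenvector (1, 2, 0).
r=4: eigenvector (1, 1, -1).
r=4: eigenvector (-1, 0, 1).
P = [[1, 1, -1], [2, 1, 0], [0, -1, 1]], D = diag(-3, 4, 4), P⁻¹ = [[1, 0, 1], [-2, 1, -2], [-2, 1, -1]].
M³ = P·diag(-27, 64, 64)·P⁻¹ = [[-27, 0, -91], [-182, 64, -182], [0, 0, 64]].
The requested entry is -182.

-182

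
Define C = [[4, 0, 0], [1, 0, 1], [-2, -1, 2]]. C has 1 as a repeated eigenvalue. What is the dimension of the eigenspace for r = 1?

C − 1I = [[3, 0, 0], [1, -1, 1], [-2, -1, 1]].
This matrix has rank 2, so its null space has dimension 3 − 2 = 1.

1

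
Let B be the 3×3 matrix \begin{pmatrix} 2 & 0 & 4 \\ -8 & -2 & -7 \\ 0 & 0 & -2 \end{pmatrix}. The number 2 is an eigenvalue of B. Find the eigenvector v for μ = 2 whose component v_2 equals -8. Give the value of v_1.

4

B − 2I = [[0, 0, 4], [-8, -4, -7], [0, 0, -4]].
Solving (B − 2I)v = 0 gives the eigenspace spanned by (4, -8, 0).
With v_2 = -8, v = (4, -8, 0), so v_1 = 4.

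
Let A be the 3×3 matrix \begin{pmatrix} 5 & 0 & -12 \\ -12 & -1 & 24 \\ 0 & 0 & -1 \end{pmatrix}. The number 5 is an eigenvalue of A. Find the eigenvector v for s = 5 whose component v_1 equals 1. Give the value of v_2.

A − 5I = [[0, 0, -12], [-12, -6, 24], [0, 0, -6]].
Solving (A − 5I)v = 0 gives the eigenspace spanned by (1, -2, 0).
With v_1 = 1, v = (1, -2, 0), so v_2 = -2.

-2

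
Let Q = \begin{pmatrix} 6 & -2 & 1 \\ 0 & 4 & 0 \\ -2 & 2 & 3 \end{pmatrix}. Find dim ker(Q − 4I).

Q − 4I = [[2, -2, 1], [0, 0, 0], [-2, 2, -1]].
This matrix has rank 1, so its null space has dimension 3 − 1 = 2.

2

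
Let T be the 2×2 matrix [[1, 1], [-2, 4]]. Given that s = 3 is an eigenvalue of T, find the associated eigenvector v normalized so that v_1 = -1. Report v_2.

T − 3I = [[-2, 1], [-2, 1]].
Solving (T − 3I)v = 0 gives the eigenspace spanned by (-1, -2).
With v_1 = -1, v = (-1, -2), so v_2 = -2.

-2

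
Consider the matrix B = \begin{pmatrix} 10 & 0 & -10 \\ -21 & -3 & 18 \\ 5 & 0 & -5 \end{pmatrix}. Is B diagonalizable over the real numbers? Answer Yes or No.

Characteristic polynomial: p(r) = r^3 - 2r^2 - 15r = r(r - 5)(r + 3).
All 3 eigenvalues are distinct, so B is diagonalizable.

Yes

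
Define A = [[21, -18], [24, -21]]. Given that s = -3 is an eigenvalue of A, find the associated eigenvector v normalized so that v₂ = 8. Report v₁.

6

A + 3I = [[24, -18], [24, -18]].
Solving (A + 3I)v = 0 gives the eigenspace spanned by (6, 8).
With v₂ = 8, v = (6, 8), so v₁ = 6.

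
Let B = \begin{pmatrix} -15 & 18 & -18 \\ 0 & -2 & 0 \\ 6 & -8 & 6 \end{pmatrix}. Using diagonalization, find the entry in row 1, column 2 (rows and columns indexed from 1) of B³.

1134

Characteristic polynomial: t^3 + 11t^2 + 36t + 36 = (t + 2)(t + 3)(t + 6), so the eigenvalues are -6, -3, -2.
t=-3: eigenvector (-3, 0, 2).
t=-2: eigenvector (0, 1, 1).
t=-6: eigenvector (-2, 0, 1).
P = [[-3, 0, -2], [0, 1, 0], [2, 1, 1]], D = diag(-3, -2, -6), P⁻¹ = [[1, -2, 2], [0, 1, 0], [-2, 3, -3]].
B³ = P·diag(-27, -8, -216)·P⁻¹ = [[-783, 1134, -1134], [0, -8, 0], [378, -548, 540]].
The requested entry is 1134.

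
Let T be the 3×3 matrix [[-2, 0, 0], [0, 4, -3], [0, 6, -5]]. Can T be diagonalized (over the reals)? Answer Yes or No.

Yes

Characteristic polynomial: p(λ) = λ^3 + 3λ^2 - 4 = (λ - 1)(λ + 2)^2.
λ = -2 has algebraic multiplicity 2; rank(T + 2I) = 1, so geometric multiplicity = 2.
Every eigenvalue has geometric = algebraic multiplicity, so T is diagonalizable.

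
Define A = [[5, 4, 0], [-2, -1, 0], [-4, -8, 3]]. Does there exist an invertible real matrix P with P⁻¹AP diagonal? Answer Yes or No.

Yes

Characteristic polynomial: p(t) = t^3 - 7t^2 + 15t - 9 = (t - 3)^2(t - 1).
t = 3 has algebraic multiplicity 2; rank(A − 3I) = 1, so geometric multiplicity = 2.
Every eigenvalue has geometric = algebraic multiplicity, so A is diagonalizable.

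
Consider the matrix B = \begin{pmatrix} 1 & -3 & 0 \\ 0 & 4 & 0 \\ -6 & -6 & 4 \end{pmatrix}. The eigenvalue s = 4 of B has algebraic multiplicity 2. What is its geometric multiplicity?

B − 4I = [[-3, -3, 0], [0, 0, 0], [-6, -6, 0]].
This matrix has rank 1, so its null space has dimension 3 − 1 = 2.

2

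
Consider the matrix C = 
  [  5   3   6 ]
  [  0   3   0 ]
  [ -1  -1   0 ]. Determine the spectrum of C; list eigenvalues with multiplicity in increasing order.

2, 3, 3

Characteristic polynomial: p(λ) = λ^3 - 8λ^2 + 21λ - 18 = (λ - 3)^2(λ - 2).
Roots (with multiplicity): 2, 3, 3.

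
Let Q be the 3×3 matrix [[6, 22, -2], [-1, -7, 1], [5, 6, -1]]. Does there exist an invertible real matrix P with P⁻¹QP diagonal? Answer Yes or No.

Characteristic polynomial: p(r) = r^3 + 2r^2 - 15r - 36 = (r - 4)(r + 3)^2.
r = -3 has algebraic multiplicity 2; rank(Q + 3I) = 2, so geometric multiplicity = 1.
Geometric multiplicity < algebraic multiplicity, so Q is not diagonalizable.

No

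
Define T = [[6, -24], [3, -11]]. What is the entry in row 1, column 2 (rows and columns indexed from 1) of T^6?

15960

Characteristic polynomial: r^2 + 5r + 6 = (r + 2)(r + 3), so the eigenvalues are -3, -2.
r=-2: eigenvector (3, 1).
r=-3: eigenvector (-8, -3).
P = [[3, -8], [1, -3]], D = diag(-2, -3), P⁻¹ = [[3, -8], [1, -3]].
T⁶ = P·diag(64, 729)·P⁻¹ = [[-5256, 15960], [-1995, 6049]].
The requested entry is 15960.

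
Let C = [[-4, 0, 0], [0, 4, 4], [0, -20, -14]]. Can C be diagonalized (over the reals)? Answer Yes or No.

Characteristic polynomial: p(t) = t^3 + 14t^2 + 64t + 96 = (t + 4)^2(t + 6).
t = -4 has algebraic multiplicity 2; rank(C + 4I) = 1, so geometric multiplicity = 2.
Every eigenvalue has geometric = algebraic multiplicity, so C is diagonalizable.

Yes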